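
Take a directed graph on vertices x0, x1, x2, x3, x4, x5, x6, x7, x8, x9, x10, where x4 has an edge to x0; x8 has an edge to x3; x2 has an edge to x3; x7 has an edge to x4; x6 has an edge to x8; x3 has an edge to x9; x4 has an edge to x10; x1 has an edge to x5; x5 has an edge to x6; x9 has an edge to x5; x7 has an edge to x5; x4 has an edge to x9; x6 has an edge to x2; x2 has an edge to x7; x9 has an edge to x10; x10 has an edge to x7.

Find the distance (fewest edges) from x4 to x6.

Distance 0: x4.
Distance 1: x0, x9, x10.
Distance 2: x5, x7.
Distance 3: x6 — contains x6.

3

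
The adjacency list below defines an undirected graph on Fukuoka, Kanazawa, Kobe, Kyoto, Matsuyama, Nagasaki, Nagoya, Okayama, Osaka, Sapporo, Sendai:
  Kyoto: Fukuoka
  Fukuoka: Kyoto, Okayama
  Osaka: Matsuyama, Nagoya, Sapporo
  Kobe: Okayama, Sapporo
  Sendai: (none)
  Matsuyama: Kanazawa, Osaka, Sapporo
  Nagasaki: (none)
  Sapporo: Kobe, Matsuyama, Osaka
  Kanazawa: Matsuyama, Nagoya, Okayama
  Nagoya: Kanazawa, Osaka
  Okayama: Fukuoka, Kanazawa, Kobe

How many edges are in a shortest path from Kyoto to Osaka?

5

Distance 0: Kyoto.
Distance 1: Fukuoka.
Distance 2: Okayama.
Distance 3: Kanazawa, Kobe.
Distance 4: Matsuyama, Nagoya, Sapporo.
Distance 5: Osaka — contains Osaka.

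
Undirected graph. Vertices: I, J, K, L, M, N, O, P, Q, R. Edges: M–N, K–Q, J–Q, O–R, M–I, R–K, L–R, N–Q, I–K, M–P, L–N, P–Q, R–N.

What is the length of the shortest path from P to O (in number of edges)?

4

Distance 0: P.
Distance 1: M, Q.
Distance 2: I, J, K, N.
Distance 3: L, R.
Distance 4: O — contains O.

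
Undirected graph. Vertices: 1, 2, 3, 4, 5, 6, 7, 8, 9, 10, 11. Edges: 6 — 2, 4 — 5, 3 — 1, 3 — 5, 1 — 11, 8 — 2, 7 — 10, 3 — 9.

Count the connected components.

3

From 1: component {1, 3, 4, 5, 9, 11}.
From 2: component {2, 6, 8}.
From 7: component {7, 10}.
That's 3 components.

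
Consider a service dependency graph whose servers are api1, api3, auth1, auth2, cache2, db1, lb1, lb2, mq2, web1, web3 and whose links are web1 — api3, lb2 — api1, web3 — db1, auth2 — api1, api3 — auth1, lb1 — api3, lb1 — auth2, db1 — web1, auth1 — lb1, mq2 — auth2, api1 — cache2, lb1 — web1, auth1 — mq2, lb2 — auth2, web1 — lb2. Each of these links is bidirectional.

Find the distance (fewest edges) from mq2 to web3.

Distance 0: mq2.
Distance 1: auth1, auth2.
Distance 2: api1, api3, lb1, lb2.
Distance 3: cache2, web1.
Distance 4: db1.
Distance 5: web3 — contains web3.

5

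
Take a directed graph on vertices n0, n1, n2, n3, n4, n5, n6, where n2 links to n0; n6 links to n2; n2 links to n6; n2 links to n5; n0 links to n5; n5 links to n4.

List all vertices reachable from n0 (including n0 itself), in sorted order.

n0, n4, n5

Start at n0.
Its neighbours: n5.
Then their neighbours: n4.
Nothing further is reachable.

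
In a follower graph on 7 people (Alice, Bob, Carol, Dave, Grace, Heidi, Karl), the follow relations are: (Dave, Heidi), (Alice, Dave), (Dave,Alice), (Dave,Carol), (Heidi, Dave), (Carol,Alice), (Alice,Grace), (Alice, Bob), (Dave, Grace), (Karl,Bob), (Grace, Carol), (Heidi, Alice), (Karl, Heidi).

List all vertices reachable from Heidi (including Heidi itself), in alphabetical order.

Alice, Bob, Carol, Dave, Grace, Heidi

Start at Heidi.
Its neighbours: Alice, Dave.
Then their neighbours: Bob, Carol, Grace.
Nothing further is reachable.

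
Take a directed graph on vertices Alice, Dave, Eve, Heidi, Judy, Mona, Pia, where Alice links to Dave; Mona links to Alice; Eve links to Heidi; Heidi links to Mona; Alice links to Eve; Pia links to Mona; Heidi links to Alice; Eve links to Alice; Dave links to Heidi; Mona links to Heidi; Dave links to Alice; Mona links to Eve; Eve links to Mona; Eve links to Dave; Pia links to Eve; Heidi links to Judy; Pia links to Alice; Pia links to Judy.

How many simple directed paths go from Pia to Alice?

Pia→Alice
Pia→Eve→Alice
Pia→Eve→Dave→Alice
Pia→Eve→Dave→Heidi→Alice
Pia→Eve→Dave→Heidi→Mona→Alice
Pia→Eve→Heidi→Alice
Pia→Eve→Heidi→Mona→Alice
Pia→Eve→Mona→Alice
Pia→Eve→Mona→Heidi→Alice
Pia→Mona→Alice
Pia→Mona→Eve→Alice
Pia→Mona→Eve→Dave→Alice
Pia→Mona→Eve→Dave→Heidi→Alice
Pia→Mona→Eve→Heidi→Alice
Pia→Mona→Heidi→Alice

15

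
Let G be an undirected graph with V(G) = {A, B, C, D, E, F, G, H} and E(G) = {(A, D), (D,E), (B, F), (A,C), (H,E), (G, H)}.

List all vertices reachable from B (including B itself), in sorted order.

B, F

Start at B.
Its neighbours: F.
Nothing further is reachable.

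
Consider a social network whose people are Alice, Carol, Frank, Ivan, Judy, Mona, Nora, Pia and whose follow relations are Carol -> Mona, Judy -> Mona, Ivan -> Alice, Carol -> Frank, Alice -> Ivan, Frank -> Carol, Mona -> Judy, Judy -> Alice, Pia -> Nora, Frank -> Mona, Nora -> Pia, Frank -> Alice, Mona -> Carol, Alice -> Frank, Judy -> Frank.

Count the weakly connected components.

From Alice: component {Alice, Carol, Frank, Ivan, Judy, Mona}.
From Nora: component {Nora, Pia}.
That's 2 components.

2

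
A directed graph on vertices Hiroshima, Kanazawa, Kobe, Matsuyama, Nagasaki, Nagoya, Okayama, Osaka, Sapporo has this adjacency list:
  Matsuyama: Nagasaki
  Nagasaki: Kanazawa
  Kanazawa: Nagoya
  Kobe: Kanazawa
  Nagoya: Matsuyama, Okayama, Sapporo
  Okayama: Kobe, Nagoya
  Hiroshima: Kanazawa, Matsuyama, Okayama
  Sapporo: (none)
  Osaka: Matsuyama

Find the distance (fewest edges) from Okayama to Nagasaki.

Distance 0: Okayama.
Distance 1: Kobe, Nagoya.
Distance 2: Kanazawa, Matsuyama, Sapporo.
Distance 3: Nagasaki — contains Nagasaki.

3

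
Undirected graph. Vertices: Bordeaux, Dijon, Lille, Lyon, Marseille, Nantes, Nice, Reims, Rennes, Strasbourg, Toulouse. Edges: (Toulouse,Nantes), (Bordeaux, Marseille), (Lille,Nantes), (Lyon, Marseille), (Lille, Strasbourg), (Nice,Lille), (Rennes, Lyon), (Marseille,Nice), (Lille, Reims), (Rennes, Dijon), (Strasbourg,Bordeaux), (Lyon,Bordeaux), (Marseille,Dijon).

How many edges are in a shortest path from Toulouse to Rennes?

Distance 0: Toulouse.
Distance 1: Nantes.
Distance 2: Lille.
Distance 3: Nice, Reims, Strasbourg.
Distance 4: Bordeaux, Marseille.
Distance 5: Dijon, Lyon.
Distance 6: Rennes — contains Rennes.

6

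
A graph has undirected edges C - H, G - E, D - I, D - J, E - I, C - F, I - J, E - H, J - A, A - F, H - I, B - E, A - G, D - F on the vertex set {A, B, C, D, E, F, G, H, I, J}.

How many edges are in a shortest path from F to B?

4

Distance 0: F.
Distance 1: A, C, D.
Distance 2: G, H, I, J.
Distance 3: E.
Distance 4: B — contains B.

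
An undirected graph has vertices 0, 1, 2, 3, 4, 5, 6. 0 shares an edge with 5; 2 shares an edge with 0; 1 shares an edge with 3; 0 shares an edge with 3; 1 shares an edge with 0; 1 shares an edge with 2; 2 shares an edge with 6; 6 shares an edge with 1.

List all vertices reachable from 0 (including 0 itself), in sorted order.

0, 1, 2, 3, 5, 6

Start at 0.
Its neighbours: 1, 2, 3, 5.
Then their neighbours: 6.
Nothing further is reachable.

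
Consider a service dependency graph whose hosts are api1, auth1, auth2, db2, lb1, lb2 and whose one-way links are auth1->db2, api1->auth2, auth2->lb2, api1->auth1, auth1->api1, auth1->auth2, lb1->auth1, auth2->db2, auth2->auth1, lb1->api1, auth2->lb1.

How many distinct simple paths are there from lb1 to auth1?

3

lb1→api1→auth1
lb1→api1→auth2→auth1
lb1→auth1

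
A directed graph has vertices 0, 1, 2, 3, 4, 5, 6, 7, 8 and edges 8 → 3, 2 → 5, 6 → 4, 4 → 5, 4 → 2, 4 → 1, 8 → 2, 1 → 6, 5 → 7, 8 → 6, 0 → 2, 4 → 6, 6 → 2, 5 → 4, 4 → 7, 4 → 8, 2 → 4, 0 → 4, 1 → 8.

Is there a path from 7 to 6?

No

7 has no outgoing edges, so nothing is reachable from it.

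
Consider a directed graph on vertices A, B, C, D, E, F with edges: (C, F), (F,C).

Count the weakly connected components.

From A: component {A}.
From B: component {B}.
From C: component {C, F}.
From D: component {D}.
From E: component {E}.
That's 5 components.

5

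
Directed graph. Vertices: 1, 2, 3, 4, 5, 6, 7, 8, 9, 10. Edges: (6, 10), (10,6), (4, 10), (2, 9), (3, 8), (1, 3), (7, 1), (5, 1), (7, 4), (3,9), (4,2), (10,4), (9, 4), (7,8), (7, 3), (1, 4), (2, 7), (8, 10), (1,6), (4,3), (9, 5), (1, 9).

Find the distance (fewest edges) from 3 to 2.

Distance 0: 3.
Distance 1: 8, 9.
Distance 2: 4, 5, 10.
Distance 3: 1, 2, 6 — contains 2.

3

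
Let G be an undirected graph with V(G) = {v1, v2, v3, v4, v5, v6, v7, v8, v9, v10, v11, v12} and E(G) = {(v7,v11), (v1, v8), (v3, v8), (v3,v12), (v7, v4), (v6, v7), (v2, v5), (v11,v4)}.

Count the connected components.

From v1: component {v1, v3, v8, v12}.
From v2: component {v2, v5}.
From v4: component {v4, v6, v7, v11}.
From v9: component {v9}.
From v10: component {v10}.
That's 5 components.

5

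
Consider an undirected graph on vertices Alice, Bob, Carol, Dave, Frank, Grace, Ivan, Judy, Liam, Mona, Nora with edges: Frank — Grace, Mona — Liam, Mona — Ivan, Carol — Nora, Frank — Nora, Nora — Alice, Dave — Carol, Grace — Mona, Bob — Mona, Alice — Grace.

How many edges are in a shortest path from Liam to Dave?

6

Distance 0: Liam.
Distance 1: Mona.
Distance 2: Bob, Grace, Ivan.
Distance 3: Alice, Frank.
Distance 4: Nora.
Distance 5: Carol.
Distance 6: Dave — contains Dave.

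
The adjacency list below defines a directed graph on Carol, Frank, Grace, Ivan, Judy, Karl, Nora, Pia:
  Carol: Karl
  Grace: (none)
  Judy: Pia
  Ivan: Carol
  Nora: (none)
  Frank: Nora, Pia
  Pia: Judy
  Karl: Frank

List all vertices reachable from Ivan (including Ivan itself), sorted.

Carol, Frank, Ivan, Judy, Karl, Nora, Pia

Start at Ivan.
Its neighbours: Carol.
Then their neighbours: Karl.
Then next layer: Frank.
Then next layer: Nora, Pia.
Then next layer: Judy.
Nothing further is reachable.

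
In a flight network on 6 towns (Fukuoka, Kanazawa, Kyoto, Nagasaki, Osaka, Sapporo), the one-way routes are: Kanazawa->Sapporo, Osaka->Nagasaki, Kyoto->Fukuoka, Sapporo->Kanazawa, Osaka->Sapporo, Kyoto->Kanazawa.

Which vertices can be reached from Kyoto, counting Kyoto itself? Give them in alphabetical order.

Start at Kyoto.
Its neighbours: Fukuoka, Kanazawa.
Then their neighbours: Sapporo.
Nothing further is reachable.

Fukuoka, Kanazawa, Kyoto, Sapporo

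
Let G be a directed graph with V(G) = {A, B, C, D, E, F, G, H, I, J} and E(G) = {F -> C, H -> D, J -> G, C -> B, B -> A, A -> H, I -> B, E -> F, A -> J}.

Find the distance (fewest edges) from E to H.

Distance 0: E.
Distance 1: F.
Distance 2: C.
Distance 3: B.
Distance 4: A.
Distance 5: H, J — contains H.

5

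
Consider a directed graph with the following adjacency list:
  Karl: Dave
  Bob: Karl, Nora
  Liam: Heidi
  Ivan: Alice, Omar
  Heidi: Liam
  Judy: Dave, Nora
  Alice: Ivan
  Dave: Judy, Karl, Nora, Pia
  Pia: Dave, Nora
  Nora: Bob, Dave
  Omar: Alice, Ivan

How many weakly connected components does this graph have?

From Alice: component {Alice, Ivan, Omar}.
From Bob: component {Bob, Dave, Judy, Karl, Nora, Pia}.
From Heidi: component {Heidi, Liam}.
That's 3 components.

3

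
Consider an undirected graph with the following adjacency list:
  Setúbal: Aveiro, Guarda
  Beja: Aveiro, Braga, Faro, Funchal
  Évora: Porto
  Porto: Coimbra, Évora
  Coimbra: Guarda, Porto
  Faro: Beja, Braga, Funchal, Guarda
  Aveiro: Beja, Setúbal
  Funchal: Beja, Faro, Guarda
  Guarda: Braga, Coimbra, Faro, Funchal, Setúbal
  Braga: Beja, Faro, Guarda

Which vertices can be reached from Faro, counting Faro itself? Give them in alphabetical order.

Start at Faro.
Its neighbours: Beja, Braga, Funchal, Guarda.
Then their neighbours: Aveiro, Coimbra, Setúbal.
Then next layer: Porto.
Then next layer: Évora.
Every vertex is now reached.

Aveiro, Beja, Braga, Coimbra, Évora, Faro, Funchal, Guarda, Porto, Setúbal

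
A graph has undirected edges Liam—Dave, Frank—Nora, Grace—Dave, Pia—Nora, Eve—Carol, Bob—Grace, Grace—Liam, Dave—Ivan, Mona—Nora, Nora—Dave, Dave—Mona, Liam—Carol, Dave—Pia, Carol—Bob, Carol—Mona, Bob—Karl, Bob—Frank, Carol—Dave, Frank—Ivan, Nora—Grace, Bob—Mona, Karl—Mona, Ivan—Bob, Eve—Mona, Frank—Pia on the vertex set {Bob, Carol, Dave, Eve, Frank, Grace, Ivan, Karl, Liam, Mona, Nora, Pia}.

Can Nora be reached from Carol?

Explore from Carol.
Distance 1: reach Bob, Dave, Eve, Liam, Mona.
Distance 2: reach Frank, Grace, Ivan, Karl, Nora, Pia.
Found Nora.

Yes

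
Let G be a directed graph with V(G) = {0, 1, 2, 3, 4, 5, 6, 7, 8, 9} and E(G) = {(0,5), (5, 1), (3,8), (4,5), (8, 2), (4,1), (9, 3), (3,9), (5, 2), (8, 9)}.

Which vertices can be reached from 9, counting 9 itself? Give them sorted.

2, 3, 8, 9

Start at 9.
Its neighbours: 3.
Then their neighbours: 8.
Then next layer: 2.
Nothing further is reachable.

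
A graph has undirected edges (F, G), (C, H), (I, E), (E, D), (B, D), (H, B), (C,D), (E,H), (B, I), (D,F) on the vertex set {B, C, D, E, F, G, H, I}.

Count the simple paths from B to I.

B–D–C–H–E–I
B–D–E–I
B–H–C–D–E–I
B–H–E–I
B–I

5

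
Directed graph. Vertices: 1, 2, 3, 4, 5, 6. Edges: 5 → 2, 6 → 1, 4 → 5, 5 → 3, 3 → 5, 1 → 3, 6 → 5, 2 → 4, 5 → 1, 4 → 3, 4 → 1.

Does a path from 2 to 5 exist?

Yes

Explore from 2.
Distance 1: reach 4.
Distance 2: reach 1, 3, 5.
Found 5.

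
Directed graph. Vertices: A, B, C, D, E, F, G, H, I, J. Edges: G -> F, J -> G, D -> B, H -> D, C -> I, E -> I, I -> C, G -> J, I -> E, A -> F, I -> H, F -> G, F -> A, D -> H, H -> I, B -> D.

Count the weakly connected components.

From A: component {A, F, G, J}.
From B: component {B, C, D, E, H, I}.
That's 2 components.

2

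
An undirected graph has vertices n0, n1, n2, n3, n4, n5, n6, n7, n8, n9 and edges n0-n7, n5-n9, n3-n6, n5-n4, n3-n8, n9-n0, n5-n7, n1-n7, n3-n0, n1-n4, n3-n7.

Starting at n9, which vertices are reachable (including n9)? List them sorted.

n0, n1, n3, n4, n5, n6, n7, n8, n9

Start at n9.
Its neighbours: n0, n5.
Then their neighbours: n3, n4, n7.
Then next layer: n1, n6, n8.
Nothing further is reachable.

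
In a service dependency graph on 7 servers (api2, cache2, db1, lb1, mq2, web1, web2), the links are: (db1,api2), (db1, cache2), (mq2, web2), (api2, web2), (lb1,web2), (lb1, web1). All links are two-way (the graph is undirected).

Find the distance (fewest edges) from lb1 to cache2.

4

Distance 0: lb1.
Distance 1: web1, web2.
Distance 2: api2, mq2.
Distance 3: db1.
Distance 4: cache2 — contains cache2.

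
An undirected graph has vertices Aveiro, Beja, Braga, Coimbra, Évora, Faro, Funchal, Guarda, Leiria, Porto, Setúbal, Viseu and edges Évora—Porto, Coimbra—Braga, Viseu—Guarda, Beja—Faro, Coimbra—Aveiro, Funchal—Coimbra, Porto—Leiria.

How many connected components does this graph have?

From Aveiro: component {Aveiro, Braga, Coimbra, Funchal}.
From Beja: component {Beja, Faro}.
From Évora: component {Évora, Leiria, Porto}.
From Guarda: component {Guarda, Viseu}.
From Setúbal: component {Setúbal}.
That's 5 components.

5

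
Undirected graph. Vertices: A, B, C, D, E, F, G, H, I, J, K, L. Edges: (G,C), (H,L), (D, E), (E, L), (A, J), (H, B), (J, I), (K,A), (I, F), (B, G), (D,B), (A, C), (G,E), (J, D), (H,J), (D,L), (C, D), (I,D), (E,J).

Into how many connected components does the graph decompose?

From A: component {A, B, C, D, E, F, G, H, I, J, K, L}.
That's 1 component.

1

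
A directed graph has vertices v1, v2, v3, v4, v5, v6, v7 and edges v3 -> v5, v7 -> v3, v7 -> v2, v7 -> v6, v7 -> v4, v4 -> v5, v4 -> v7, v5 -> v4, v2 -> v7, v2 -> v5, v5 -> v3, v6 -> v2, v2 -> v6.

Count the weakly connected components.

2

From v1: component {v1}.
From v2: component {v2, v3, v4, v5, v6, v7}.
That's 2 components.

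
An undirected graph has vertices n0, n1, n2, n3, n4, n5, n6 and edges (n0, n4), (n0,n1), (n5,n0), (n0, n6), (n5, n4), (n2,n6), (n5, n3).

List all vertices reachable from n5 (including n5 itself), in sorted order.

Start at n5.
Its neighbours: n0, n3, n4.
Then their neighbours: n1, n6.
Then next layer: n2.
Every vertex is now reached.

n0, n1, n2, n3, n4, n5, n6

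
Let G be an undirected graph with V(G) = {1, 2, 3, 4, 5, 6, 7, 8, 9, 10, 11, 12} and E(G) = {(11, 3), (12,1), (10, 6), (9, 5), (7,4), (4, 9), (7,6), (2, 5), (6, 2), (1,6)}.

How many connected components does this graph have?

3

From 1: component {1, 2, 4, 5, 6, 7, 9, 10, 12}.
From 3: component {3, 11}.
From 8: component {8}.
That's 3 components.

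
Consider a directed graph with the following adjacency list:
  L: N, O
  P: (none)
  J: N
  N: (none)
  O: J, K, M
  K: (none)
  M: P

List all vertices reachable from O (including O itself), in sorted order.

Start at O.
Its neighbours: J, K, M.
Then their neighbours: N, P.
Nothing further is reachable.

J, K, M, N, O, P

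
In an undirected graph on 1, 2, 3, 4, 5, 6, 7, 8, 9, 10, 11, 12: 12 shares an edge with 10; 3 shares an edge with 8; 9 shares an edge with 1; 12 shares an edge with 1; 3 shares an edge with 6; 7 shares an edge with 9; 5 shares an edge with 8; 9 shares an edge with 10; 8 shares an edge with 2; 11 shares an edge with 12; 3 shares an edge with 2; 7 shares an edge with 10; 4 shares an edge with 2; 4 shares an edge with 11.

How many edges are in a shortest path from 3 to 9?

6

Distance 0: 3.
Distance 1: 2, 6, 8.
Distance 2: 4, 5.
Distance 3: 11.
Distance 4: 12.
Distance 5: 1, 10.
Distance 6: 7, 9 — contains 9.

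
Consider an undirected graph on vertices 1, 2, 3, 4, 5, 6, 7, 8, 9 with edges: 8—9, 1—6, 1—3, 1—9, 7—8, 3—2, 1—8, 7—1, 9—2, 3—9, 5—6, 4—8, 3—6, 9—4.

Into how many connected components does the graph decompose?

1

From 1: component {1, 2, 3, 4, 5, 6, 7, 8, 9}.
That's 1 component.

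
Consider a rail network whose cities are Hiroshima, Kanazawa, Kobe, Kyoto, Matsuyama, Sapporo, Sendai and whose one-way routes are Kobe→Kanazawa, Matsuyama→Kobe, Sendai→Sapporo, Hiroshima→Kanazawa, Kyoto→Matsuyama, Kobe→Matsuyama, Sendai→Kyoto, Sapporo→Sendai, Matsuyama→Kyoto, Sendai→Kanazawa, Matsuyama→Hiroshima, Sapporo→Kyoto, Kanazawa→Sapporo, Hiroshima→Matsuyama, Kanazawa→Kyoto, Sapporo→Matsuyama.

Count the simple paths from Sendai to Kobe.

6

Sendai→Kanazawa→Kyoto→Matsuyama→Kobe
Sendai→Kanazawa→Sapporo→Kyoto→Matsuyama→Kobe
Sendai→Kanazawa→Sapporo→Matsuyama→Kobe
Sendai→Kyoto→Matsuyama→Kobe
Sendai→Sapporo→Kyoto→Matsuyama→Kobe
Sendai→Sapporo→Matsuyama→Kobe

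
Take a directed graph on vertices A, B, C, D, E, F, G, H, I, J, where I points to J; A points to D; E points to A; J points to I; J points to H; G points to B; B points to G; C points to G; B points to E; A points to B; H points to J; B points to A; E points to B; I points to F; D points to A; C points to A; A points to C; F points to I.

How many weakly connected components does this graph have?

2

From A: component {A, B, C, D, E, G}.
From F: component {F, H, I, J}.
That's 2 components.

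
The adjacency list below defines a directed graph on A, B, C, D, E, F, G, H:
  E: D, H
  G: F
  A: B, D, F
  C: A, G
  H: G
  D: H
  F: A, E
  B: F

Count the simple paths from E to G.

E→D→H→G
E→H→G

2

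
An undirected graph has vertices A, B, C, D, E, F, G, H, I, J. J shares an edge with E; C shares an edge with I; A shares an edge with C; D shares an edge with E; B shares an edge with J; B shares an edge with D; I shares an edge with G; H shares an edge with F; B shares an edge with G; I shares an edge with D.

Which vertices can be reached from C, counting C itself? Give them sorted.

A, B, C, D, E, G, I, J

Start at C.
Its neighbours: A, I.
Then their neighbours: D, G.
Then next layer: B, E.
Then next layer: J.
Nothing further is reachable.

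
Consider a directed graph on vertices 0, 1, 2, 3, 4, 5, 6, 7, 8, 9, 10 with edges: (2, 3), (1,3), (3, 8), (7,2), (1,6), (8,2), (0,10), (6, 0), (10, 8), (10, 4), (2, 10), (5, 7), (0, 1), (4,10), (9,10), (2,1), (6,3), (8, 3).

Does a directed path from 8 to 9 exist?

Explore from 8.
Distance 1: reach 2, 3.
Distance 2: reach 1, 10.
Distance 3: reach 4, 6.
Distance 4: reach 0.
The search from 8 is exhausted; no directed path reaches 9.

No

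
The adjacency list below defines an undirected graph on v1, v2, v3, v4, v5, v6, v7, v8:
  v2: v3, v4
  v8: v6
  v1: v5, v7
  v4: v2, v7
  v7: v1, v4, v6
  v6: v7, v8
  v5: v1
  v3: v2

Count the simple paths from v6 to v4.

v6–v7–v4

1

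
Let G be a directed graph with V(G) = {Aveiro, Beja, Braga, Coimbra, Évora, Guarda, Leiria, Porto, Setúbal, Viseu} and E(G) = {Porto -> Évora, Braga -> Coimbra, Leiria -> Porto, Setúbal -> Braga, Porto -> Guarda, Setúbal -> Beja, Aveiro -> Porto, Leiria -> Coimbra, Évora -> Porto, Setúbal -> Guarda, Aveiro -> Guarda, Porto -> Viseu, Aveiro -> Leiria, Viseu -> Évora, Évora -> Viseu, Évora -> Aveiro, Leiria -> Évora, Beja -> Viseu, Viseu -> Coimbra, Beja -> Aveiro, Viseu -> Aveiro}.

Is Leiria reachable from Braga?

No

Explore from Braga.
Distance 1: reach Coimbra.
The search from Braga is exhausted; no directed path reaches Leiria.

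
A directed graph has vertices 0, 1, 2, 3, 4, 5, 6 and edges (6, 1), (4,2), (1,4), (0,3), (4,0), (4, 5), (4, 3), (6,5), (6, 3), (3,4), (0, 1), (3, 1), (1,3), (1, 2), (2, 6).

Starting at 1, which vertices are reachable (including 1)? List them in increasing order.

0, 1, 2, 3, 4, 5, 6

Start at 1.
Its neighbours: 2, 3, 4.
Then their neighbours: 0, 5, 6.
Every vertex is now reached.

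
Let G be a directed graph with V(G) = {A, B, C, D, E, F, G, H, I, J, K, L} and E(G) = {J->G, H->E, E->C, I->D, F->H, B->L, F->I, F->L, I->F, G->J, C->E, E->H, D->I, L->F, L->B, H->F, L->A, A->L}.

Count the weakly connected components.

From A: component {A, B, C, D, E, F, H, I, L}.
From G: component {G, J}.
From K: component {K}.
That's 3 components.

3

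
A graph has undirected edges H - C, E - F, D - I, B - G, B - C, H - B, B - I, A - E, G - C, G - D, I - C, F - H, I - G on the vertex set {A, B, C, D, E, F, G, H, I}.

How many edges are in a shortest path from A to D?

Distance 0: A.
Distance 1: E.
Distance 2: F.
Distance 3: H.
Distance 4: B, C.
Distance 5: G, I.
Distance 6: D — contains D.

6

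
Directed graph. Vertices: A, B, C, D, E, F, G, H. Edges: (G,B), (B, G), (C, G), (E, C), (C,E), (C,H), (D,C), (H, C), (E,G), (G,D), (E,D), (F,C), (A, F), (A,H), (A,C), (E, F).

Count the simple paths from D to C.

D→C

1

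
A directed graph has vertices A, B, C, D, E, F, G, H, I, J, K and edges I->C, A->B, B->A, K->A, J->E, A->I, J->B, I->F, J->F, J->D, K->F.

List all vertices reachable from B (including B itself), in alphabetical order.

Start at B.
Its neighbours: A.
Then their neighbours: I.
Then next layer: C, F.
Nothing further is reachable.

A, B, C, F, I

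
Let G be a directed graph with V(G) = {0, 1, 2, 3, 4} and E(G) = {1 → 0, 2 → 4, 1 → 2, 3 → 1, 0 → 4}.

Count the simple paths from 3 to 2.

3→1→2

1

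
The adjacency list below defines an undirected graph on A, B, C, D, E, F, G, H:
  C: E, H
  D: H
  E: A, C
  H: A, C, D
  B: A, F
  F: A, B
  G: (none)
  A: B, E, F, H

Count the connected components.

2

From A: component {A, B, C, D, E, F, H}.
From G: component {G}.
That's 2 components.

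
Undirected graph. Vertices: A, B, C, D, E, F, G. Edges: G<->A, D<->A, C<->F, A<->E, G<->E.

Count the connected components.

3

From A: component {A, D, E, G}.
From B: component {B}.
From C: component {C, F}.
That's 3 components.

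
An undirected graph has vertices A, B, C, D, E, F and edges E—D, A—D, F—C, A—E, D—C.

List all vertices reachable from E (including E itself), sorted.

Start at E.
Its neighbours: A, D.
Then their neighbours: C.
Then next layer: F.
Nothing further is reachable.

A, C, D, E, F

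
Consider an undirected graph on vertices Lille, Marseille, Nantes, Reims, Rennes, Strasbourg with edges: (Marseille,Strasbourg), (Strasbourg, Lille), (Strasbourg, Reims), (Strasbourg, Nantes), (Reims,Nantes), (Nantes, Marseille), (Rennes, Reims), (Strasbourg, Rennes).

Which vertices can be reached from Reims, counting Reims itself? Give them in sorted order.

Start at Reims.
Its neighbours: Nantes, Rennes, Strasbourg.
Then their neighbours: Lille, Marseille.
Every vertex is now reached.

Lille, Marseille, Nantes, Reims, Rennes, Strasbourg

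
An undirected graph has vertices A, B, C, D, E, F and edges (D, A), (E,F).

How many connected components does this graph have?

From A: component {A, D}.
From B: component {B}.
From C: component {C}.
From E: component {E, F}.
That's 4 components.

4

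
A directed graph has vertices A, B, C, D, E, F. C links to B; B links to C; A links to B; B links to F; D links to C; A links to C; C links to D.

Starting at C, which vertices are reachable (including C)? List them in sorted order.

B, C, D, F

Start at C.
Its neighbours: B, D.
Then their neighbours: F.
Nothing further is reachable.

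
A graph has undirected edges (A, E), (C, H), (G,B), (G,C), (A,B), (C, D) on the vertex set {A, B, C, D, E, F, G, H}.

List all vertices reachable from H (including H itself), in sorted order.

A, B, C, D, E, G, H

Start at H.
Its neighbours: C.
Then their neighbours: D, G.
Then next layer: B.
Then next layer: A.
Then next layer: E.
Nothing further is reachable.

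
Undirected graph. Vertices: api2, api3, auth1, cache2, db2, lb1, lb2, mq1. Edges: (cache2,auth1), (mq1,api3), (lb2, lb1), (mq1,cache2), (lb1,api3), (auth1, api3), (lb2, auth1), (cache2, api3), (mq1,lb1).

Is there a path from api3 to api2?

Explore from api3.
Distance 1: reach auth1, cache2, lb1, mq1.
Distance 2: reach lb2.
The search is exhausted without reaching api2; it lies in a different component.

No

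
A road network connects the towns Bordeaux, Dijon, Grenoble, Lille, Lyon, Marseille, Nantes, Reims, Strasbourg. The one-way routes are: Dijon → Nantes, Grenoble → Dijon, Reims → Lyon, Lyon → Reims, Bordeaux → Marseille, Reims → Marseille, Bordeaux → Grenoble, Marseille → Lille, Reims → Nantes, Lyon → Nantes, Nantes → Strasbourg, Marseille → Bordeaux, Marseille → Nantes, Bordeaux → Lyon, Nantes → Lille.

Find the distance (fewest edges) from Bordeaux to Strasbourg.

3

Distance 0: Bordeaux.
Distance 1: Grenoble, Lyon, Marseille.
Distance 2: Dijon, Lille, Nantes, Reims.
Distance 3: Strasbourg — contains Strasbourg.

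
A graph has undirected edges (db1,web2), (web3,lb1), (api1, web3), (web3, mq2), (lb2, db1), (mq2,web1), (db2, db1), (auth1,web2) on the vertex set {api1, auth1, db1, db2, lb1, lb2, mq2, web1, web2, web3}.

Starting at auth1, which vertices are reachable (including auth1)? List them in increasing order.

auth1, db1, db2, lb2, web2

Start at auth1.
Its neighbours: web2.
Then their neighbours: db1.
Then next layer: db2, lb2.
Nothing further is reachable.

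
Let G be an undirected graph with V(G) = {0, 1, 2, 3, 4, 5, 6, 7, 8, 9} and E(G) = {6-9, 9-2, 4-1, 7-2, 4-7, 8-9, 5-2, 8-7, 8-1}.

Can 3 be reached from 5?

Explore from 5.
Distance 1: reach 2.
Distance 2: reach 7, 9.
Distance 3: reach 4, 6, 8.
Distance 4: reach 1.
The search is exhausted without reaching 3; it lies in a different component.

No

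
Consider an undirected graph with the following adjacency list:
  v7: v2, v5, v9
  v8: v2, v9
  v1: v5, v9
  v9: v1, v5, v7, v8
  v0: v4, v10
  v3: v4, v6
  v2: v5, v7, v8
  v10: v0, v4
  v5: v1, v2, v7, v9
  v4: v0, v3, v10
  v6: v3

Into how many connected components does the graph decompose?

From v0: component {v0, v3, v4, v6, v10}.
From v1: component {v1, v2, v5, v7, v8, v9}.
That's 2 components.

2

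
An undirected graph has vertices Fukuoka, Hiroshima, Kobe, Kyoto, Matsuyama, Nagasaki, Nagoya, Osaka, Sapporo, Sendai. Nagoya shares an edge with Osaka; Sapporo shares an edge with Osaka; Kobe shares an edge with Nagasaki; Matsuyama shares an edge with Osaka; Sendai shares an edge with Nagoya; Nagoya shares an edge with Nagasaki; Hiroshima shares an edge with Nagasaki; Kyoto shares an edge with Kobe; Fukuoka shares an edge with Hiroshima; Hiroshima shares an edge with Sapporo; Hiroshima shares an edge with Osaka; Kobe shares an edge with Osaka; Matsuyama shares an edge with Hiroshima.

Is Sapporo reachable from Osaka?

Explore from Osaka.
Distance 1: reach Hiroshima, Kobe, Matsuyama, Nagoya, Sapporo.
Found Sapporo.

Yes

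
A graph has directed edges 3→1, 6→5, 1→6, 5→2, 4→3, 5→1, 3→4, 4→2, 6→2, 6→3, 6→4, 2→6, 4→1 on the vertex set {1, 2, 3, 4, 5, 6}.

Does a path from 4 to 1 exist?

Yes

Explore from 4.
Distance 1: reach 1, 2, 3.
Found 1.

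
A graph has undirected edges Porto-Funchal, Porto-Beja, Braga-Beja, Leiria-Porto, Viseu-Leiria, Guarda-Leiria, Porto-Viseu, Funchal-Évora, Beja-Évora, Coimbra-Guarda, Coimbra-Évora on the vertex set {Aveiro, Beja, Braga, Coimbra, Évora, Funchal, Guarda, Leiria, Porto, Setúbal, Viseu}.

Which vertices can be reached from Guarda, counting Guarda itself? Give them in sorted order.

Start at Guarda.
Its neighbours: Coimbra, Leiria.
Then their neighbours: Évora, Porto, Viseu.
Then next layer: Beja, Funchal.
Then next layer: Braga.
Nothing further is reachable.

Beja, Braga, Coimbra, Évora, Funchal, Guarda, Leiria, Porto, Viseu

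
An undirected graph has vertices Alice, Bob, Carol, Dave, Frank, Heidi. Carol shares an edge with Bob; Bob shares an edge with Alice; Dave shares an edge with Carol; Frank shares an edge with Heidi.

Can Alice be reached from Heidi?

Explore from Heidi.
Distance 1: reach Frank.
The search is exhausted without reaching Alice; it lies in a different component.

No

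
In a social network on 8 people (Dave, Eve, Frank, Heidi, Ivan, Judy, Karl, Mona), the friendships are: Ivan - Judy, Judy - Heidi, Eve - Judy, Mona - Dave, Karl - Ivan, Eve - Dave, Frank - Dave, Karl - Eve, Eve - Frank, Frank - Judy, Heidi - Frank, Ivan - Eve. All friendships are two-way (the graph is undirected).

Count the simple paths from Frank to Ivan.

12

Frank–Dave–Eve–Ivan
Frank–Dave–Eve–Judy–Ivan
Frank–Dave–Eve–Karl–Ivan
Frank–Eve–Ivan
Frank–Eve–Judy–Ivan
Frank–Eve–Karl–Ivan
Frank–Heidi–Judy–Eve–Ivan
Frank–Heidi–Judy–Eve–Karl–Ivan
Frank–Heidi–Judy–Ivan
Frank–Judy–Eve–Ivan
Frank–Judy–Eve–Karl–Ivan
Frank–Judy–Ivan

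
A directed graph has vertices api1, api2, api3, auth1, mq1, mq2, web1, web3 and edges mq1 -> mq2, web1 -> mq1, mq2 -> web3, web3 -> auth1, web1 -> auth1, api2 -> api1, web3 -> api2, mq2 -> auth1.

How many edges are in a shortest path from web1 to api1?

5

Distance 0: web1.
Distance 1: auth1, mq1.
Distance 2: mq2.
Distance 3: web3.
Distance 4: api2.
Distance 5: api1 — contains api1.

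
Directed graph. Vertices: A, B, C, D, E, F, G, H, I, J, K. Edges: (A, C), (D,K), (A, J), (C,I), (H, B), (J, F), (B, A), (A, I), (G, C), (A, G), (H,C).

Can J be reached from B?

Yes

Explore from B.
Distance 1: reach A.
Distance 2: reach C, G, I, J.
Found J.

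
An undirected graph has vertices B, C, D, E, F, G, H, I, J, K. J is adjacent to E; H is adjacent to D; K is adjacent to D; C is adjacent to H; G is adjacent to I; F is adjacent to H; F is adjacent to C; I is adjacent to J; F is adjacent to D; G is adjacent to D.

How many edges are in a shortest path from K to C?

Distance 0: K.
Distance 1: D.
Distance 2: F, G, H.
Distance 3: C, I — contains C.

3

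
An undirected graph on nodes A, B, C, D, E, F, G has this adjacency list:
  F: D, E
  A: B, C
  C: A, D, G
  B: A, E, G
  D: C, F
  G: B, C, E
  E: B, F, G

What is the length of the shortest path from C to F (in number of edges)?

Distance 0: C.
Distance 1: A, D, G.
Distance 2: B, E, F — contains F.

2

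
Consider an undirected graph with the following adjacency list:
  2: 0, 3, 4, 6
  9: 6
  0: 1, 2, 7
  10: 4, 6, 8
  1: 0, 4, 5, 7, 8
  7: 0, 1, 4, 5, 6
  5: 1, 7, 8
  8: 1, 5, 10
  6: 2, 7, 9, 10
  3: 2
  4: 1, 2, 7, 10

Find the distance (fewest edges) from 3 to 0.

2

Distance 0: 3.
Distance 1: 2.
Distance 2: 0, 4, 6 — contains 0.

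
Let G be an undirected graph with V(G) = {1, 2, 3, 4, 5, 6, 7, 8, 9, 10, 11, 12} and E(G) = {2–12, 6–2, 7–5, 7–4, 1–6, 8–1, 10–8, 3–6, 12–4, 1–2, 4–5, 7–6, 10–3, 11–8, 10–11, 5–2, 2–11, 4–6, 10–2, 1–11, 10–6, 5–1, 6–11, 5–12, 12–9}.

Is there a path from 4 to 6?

Explore from 4.
Distance 1: reach 5, 6, 7, 12.
Found 6.

Yes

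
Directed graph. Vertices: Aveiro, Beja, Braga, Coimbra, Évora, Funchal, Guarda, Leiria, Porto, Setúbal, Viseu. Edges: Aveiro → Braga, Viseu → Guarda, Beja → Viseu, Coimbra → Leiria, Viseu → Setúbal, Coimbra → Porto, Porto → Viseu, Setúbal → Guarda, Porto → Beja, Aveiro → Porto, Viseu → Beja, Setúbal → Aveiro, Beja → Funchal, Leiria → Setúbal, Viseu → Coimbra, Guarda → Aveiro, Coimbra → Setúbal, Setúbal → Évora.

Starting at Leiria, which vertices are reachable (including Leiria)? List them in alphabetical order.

Start at Leiria.
Its neighbours: Setúbal.
Then their neighbours: Aveiro, Évora, Guarda.
Then next layer: Braga, Porto.
Then next layer: Beja, Viseu.
Then next layer: Coimbra, Funchal.
Every vertex is now reached.

Aveiro, Beja, Braga, Coimbra, Évora, Funchal, Guarda, Leiria, Porto, Setúbal, Viseu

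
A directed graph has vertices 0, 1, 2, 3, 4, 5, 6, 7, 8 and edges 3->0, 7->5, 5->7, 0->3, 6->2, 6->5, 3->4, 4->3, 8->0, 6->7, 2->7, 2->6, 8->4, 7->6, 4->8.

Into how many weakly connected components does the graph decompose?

3

From 0: component {0, 3, 4, 8}.
From 1: component {1}.
From 2: component {2, 5, 6, 7}.
That's 3 components.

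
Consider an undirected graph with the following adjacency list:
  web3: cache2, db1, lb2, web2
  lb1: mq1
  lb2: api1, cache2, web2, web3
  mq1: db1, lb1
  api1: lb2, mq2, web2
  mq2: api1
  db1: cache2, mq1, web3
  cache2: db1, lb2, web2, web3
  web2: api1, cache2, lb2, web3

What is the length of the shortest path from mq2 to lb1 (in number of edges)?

6

Distance 0: mq2.
Distance 1: api1.
Distance 2: lb2, web2.
Distance 3: cache2, web3.
Distance 4: db1.
Distance 5: mq1.
Distance 6: lb1 — contains lb1.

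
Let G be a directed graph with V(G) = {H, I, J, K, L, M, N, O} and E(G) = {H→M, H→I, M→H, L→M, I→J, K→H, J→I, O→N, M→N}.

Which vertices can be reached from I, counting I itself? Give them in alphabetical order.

I, J

Start at I.
Its neighbours: J.
Nothing further is reachable.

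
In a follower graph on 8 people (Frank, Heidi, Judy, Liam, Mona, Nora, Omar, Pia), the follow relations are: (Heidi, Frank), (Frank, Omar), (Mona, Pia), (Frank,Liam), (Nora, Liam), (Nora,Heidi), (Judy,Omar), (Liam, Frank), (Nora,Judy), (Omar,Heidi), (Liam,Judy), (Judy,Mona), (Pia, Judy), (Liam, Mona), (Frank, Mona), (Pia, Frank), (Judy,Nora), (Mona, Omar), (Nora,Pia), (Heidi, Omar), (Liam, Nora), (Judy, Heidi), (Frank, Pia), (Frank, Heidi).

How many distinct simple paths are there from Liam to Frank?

21

Liam→Frank
Liam→Judy→Heidi→Frank
Liam→Judy→Mona→Omar→Heidi→Frank
Liam→Judy→Mona→Pia→Frank
Liam→Judy→Nora→Heidi→Frank
Liam→Judy→Nora→Pia→Frank
Liam→Judy→Omar→Heidi→Frank
Liam→Mona→Omar→Heidi→Frank
... and 13 more.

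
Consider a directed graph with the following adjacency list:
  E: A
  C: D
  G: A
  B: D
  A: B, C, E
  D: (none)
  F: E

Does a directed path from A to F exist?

No

Explore from A.
Distance 1: reach B, C, E.
Distance 2: reach D.
The search from A is exhausted; no directed path reaches F.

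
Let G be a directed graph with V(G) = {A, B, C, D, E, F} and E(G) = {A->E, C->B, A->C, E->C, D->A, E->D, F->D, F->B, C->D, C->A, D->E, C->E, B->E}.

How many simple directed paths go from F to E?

F→B→E
F→D→A→C→B→E
F→D→A→C→E
F→D→A→E
F→D→E

5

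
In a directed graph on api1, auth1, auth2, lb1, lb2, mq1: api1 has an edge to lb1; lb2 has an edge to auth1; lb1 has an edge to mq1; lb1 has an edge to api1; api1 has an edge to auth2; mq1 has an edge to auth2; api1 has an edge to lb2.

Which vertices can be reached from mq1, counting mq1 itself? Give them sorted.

Start at mq1.
Its neighbours: auth2.
Nothing further is reachable.

auth2, mq1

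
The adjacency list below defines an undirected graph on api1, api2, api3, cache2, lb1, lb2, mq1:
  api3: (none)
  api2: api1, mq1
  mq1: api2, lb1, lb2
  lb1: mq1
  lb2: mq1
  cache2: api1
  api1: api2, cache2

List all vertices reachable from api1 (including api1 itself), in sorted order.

api1, api2, cache2, lb1, lb2, mq1

Start at api1.
Its neighbours: api2, cache2.
Then their neighbours: mq1.
Then next layer: lb1, lb2.
Nothing further is reachable.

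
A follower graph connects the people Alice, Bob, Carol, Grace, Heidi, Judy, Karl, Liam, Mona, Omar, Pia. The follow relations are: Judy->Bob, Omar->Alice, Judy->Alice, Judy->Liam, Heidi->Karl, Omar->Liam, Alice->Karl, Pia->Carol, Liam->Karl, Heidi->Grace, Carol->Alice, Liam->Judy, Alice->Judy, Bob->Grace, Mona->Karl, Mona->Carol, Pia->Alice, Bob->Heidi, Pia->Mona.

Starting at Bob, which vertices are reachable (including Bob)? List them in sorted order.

Start at Bob.
Its neighbours: Grace, Heidi.
Then their neighbours: Karl.
Nothing further is reachable.

Bob, Grace, Heidi, Karl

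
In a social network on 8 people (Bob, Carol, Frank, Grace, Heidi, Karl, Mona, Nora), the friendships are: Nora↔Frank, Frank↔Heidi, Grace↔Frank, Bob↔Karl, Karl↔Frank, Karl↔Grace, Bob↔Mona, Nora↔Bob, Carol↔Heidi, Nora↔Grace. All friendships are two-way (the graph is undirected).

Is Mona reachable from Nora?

Explore from Nora.
Distance 1: reach Bob, Frank, Grace.
Distance 2: reach Heidi, Karl, Mona.
Found Mona.

Yes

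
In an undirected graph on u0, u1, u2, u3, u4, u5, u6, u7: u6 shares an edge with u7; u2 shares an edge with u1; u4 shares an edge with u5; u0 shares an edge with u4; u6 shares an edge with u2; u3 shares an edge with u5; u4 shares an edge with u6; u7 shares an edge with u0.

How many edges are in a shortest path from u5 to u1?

Distance 0: u5.
Distance 1: u3, u4.
Distance 2: u0, u6.
Distance 3: u2, u7.
Distance 4: u1 — contains u1.

4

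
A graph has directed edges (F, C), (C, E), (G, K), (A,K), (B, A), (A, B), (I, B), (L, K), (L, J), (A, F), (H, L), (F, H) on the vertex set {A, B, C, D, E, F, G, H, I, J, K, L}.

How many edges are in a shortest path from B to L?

4

Distance 0: B.
Distance 1: A.
Distance 2: F, K.
Distance 3: C, H.
Distance 4: E, L — contains L.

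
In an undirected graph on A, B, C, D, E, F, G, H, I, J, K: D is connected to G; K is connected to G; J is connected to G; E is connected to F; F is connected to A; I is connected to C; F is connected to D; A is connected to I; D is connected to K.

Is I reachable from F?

Yes

Explore from F.
Distance 1: reach A, D, E.
Distance 2: reach G, I, K.
Found I.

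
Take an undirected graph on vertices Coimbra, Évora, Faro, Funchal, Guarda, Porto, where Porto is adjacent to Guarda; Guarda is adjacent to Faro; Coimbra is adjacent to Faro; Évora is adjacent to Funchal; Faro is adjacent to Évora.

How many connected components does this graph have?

1

From Coimbra: component {Coimbra, Évora, Faro, Funchal, Guarda, Porto}.
That's 1 component.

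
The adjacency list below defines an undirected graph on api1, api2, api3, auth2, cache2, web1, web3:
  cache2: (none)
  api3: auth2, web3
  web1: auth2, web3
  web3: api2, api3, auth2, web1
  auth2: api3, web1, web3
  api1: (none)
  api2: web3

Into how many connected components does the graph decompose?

3

From api1: component {api1}.
From api2: component {api2, api3, auth2, web1, web3}.
From cache2: component {cache2}.
That's 3 components.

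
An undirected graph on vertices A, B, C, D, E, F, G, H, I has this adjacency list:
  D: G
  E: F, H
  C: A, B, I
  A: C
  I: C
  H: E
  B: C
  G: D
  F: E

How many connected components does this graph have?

From A: component {A, B, C, I}.
From D: component {D, G}.
From E: component {E, F, H}.
That's 3 components.

3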